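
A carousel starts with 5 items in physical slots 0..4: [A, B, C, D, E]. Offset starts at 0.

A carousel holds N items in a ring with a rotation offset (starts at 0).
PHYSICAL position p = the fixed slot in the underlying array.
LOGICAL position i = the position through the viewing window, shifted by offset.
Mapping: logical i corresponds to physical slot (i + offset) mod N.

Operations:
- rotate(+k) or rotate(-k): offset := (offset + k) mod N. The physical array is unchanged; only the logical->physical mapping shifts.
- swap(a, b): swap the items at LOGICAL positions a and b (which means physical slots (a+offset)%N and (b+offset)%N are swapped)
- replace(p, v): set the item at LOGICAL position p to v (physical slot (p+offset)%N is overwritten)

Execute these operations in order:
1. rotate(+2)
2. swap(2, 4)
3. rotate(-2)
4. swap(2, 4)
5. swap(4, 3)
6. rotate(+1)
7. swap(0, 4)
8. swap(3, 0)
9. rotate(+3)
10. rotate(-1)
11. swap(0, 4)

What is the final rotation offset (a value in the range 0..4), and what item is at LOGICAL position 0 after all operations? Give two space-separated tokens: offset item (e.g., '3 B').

After op 1 (rotate(+2)): offset=2, physical=[A,B,C,D,E], logical=[C,D,E,A,B]
After op 2 (swap(2, 4)): offset=2, physical=[A,E,C,D,B], logical=[C,D,B,A,E]
After op 3 (rotate(-2)): offset=0, physical=[A,E,C,D,B], logical=[A,E,C,D,B]
After op 4 (swap(2, 4)): offset=0, physical=[A,E,B,D,C], logical=[A,E,B,D,C]
After op 5 (swap(4, 3)): offset=0, physical=[A,E,B,C,D], logical=[A,E,B,C,D]
After op 6 (rotate(+1)): offset=1, physical=[A,E,B,C,D], logical=[E,B,C,D,A]
After op 7 (swap(0, 4)): offset=1, physical=[E,A,B,C,D], logical=[A,B,C,D,E]
After op 8 (swap(3, 0)): offset=1, physical=[E,D,B,C,A], logical=[D,B,C,A,E]
After op 9 (rotate(+3)): offset=4, physical=[E,D,B,C,A], logical=[A,E,D,B,C]
After op 10 (rotate(-1)): offset=3, physical=[E,D,B,C,A], logical=[C,A,E,D,B]
After op 11 (swap(0, 4)): offset=3, physical=[E,D,C,B,A], logical=[B,A,E,D,C]

Answer: 3 B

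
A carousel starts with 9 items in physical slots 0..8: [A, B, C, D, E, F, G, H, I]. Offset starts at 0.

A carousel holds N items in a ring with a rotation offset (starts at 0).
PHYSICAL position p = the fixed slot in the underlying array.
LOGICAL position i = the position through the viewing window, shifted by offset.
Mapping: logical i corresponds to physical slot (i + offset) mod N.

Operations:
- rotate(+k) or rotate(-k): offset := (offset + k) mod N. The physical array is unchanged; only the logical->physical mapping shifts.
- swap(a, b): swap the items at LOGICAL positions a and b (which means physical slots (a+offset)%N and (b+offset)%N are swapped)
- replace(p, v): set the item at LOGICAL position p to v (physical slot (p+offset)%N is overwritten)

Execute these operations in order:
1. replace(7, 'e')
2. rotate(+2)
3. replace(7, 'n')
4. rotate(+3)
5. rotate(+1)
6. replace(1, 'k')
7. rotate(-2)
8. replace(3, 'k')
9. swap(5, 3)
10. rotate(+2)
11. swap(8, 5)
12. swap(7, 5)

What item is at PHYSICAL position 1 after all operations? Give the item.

Answer: B

Derivation:
After op 1 (replace(7, 'e')): offset=0, physical=[A,B,C,D,E,F,G,e,I], logical=[A,B,C,D,E,F,G,e,I]
After op 2 (rotate(+2)): offset=2, physical=[A,B,C,D,E,F,G,e,I], logical=[C,D,E,F,G,e,I,A,B]
After op 3 (replace(7, 'n')): offset=2, physical=[n,B,C,D,E,F,G,e,I], logical=[C,D,E,F,G,e,I,n,B]
After op 4 (rotate(+3)): offset=5, physical=[n,B,C,D,E,F,G,e,I], logical=[F,G,e,I,n,B,C,D,E]
After op 5 (rotate(+1)): offset=6, physical=[n,B,C,D,E,F,G,e,I], logical=[G,e,I,n,B,C,D,E,F]
After op 6 (replace(1, 'k')): offset=6, physical=[n,B,C,D,E,F,G,k,I], logical=[G,k,I,n,B,C,D,E,F]
After op 7 (rotate(-2)): offset=4, physical=[n,B,C,D,E,F,G,k,I], logical=[E,F,G,k,I,n,B,C,D]
After op 8 (replace(3, 'k')): offset=4, physical=[n,B,C,D,E,F,G,k,I], logical=[E,F,G,k,I,n,B,C,D]
After op 9 (swap(5, 3)): offset=4, physical=[k,B,C,D,E,F,G,n,I], logical=[E,F,G,n,I,k,B,C,D]
After op 10 (rotate(+2)): offset=6, physical=[k,B,C,D,E,F,G,n,I], logical=[G,n,I,k,B,C,D,E,F]
After op 11 (swap(8, 5)): offset=6, physical=[k,B,F,D,E,C,G,n,I], logical=[G,n,I,k,B,F,D,E,C]
After op 12 (swap(7, 5)): offset=6, physical=[k,B,E,D,F,C,G,n,I], logical=[G,n,I,k,B,E,D,F,C]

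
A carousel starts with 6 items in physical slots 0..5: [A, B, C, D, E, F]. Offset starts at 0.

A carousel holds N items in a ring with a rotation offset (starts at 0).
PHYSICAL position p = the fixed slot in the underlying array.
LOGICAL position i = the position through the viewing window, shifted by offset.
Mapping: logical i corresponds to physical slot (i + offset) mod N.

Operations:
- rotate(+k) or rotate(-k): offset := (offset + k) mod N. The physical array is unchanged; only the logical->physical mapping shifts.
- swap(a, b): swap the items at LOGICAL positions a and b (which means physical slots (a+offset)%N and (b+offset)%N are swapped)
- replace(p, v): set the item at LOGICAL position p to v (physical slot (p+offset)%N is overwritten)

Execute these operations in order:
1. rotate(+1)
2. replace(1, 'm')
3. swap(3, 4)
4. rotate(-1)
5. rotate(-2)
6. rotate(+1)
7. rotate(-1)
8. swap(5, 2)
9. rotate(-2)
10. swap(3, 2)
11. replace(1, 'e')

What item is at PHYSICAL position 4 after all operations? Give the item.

After op 1 (rotate(+1)): offset=1, physical=[A,B,C,D,E,F], logical=[B,C,D,E,F,A]
After op 2 (replace(1, 'm')): offset=1, physical=[A,B,m,D,E,F], logical=[B,m,D,E,F,A]
After op 3 (swap(3, 4)): offset=1, physical=[A,B,m,D,F,E], logical=[B,m,D,F,E,A]
After op 4 (rotate(-1)): offset=0, physical=[A,B,m,D,F,E], logical=[A,B,m,D,F,E]
After op 5 (rotate(-2)): offset=4, physical=[A,B,m,D,F,E], logical=[F,E,A,B,m,D]
After op 6 (rotate(+1)): offset=5, physical=[A,B,m,D,F,E], logical=[E,A,B,m,D,F]
After op 7 (rotate(-1)): offset=4, physical=[A,B,m,D,F,E], logical=[F,E,A,B,m,D]
After op 8 (swap(5, 2)): offset=4, physical=[D,B,m,A,F,E], logical=[F,E,D,B,m,A]
After op 9 (rotate(-2)): offset=2, physical=[D,B,m,A,F,E], logical=[m,A,F,E,D,B]
After op 10 (swap(3, 2)): offset=2, physical=[D,B,m,A,E,F], logical=[m,A,E,F,D,B]
After op 11 (replace(1, 'e')): offset=2, physical=[D,B,m,e,E,F], logical=[m,e,E,F,D,B]

Answer: E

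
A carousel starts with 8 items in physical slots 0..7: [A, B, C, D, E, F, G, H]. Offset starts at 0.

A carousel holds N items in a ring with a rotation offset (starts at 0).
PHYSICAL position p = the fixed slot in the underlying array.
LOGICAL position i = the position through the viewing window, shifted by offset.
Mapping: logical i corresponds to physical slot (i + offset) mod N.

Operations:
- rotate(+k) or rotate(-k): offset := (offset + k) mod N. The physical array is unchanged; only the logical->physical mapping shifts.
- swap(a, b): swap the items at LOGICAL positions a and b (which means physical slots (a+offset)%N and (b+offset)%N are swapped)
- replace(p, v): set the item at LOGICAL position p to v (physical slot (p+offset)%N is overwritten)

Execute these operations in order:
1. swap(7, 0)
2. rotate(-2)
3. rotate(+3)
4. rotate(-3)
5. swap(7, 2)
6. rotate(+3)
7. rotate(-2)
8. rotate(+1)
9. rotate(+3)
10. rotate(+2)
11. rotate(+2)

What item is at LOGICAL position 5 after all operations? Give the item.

After op 1 (swap(7, 0)): offset=0, physical=[H,B,C,D,E,F,G,A], logical=[H,B,C,D,E,F,G,A]
After op 2 (rotate(-2)): offset=6, physical=[H,B,C,D,E,F,G,A], logical=[G,A,H,B,C,D,E,F]
After op 3 (rotate(+3)): offset=1, physical=[H,B,C,D,E,F,G,A], logical=[B,C,D,E,F,G,A,H]
After op 4 (rotate(-3)): offset=6, physical=[H,B,C,D,E,F,G,A], logical=[G,A,H,B,C,D,E,F]
After op 5 (swap(7, 2)): offset=6, physical=[F,B,C,D,E,H,G,A], logical=[G,A,F,B,C,D,E,H]
After op 6 (rotate(+3)): offset=1, physical=[F,B,C,D,E,H,G,A], logical=[B,C,D,E,H,G,A,F]
After op 7 (rotate(-2)): offset=7, physical=[F,B,C,D,E,H,G,A], logical=[A,F,B,C,D,E,H,G]
After op 8 (rotate(+1)): offset=0, physical=[F,B,C,D,E,H,G,A], logical=[F,B,C,D,E,H,G,A]
After op 9 (rotate(+3)): offset=3, physical=[F,B,C,D,E,H,G,A], logical=[D,E,H,G,A,F,B,C]
After op 10 (rotate(+2)): offset=5, physical=[F,B,C,D,E,H,G,A], logical=[H,G,A,F,B,C,D,E]
After op 11 (rotate(+2)): offset=7, physical=[F,B,C,D,E,H,G,A], logical=[A,F,B,C,D,E,H,G]

Answer: E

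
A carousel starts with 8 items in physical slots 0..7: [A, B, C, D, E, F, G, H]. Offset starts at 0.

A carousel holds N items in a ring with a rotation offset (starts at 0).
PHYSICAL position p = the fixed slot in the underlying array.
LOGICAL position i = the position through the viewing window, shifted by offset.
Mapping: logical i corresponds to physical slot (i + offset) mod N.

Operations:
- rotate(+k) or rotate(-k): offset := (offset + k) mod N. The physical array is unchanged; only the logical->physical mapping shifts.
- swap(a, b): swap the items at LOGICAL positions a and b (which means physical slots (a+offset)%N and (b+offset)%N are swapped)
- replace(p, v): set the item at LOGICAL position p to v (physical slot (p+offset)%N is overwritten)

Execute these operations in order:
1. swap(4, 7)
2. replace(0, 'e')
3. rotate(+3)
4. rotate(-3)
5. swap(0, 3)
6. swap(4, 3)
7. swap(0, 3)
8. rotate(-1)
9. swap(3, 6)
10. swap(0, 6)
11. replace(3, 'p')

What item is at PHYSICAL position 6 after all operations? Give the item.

Answer: G

Derivation:
After op 1 (swap(4, 7)): offset=0, physical=[A,B,C,D,H,F,G,E], logical=[A,B,C,D,H,F,G,E]
After op 2 (replace(0, 'e')): offset=0, physical=[e,B,C,D,H,F,G,E], logical=[e,B,C,D,H,F,G,E]
After op 3 (rotate(+3)): offset=3, physical=[e,B,C,D,H,F,G,E], logical=[D,H,F,G,E,e,B,C]
After op 4 (rotate(-3)): offset=0, physical=[e,B,C,D,H,F,G,E], logical=[e,B,C,D,H,F,G,E]
After op 5 (swap(0, 3)): offset=0, physical=[D,B,C,e,H,F,G,E], logical=[D,B,C,e,H,F,G,E]
After op 6 (swap(4, 3)): offset=0, physical=[D,B,C,H,e,F,G,E], logical=[D,B,C,H,e,F,G,E]
After op 7 (swap(0, 3)): offset=0, physical=[H,B,C,D,e,F,G,E], logical=[H,B,C,D,e,F,G,E]
After op 8 (rotate(-1)): offset=7, physical=[H,B,C,D,e,F,G,E], logical=[E,H,B,C,D,e,F,G]
After op 9 (swap(3, 6)): offset=7, physical=[H,B,F,D,e,C,G,E], logical=[E,H,B,F,D,e,C,G]
After op 10 (swap(0, 6)): offset=7, physical=[H,B,F,D,e,E,G,C], logical=[C,H,B,F,D,e,E,G]
After op 11 (replace(3, 'p')): offset=7, physical=[H,B,p,D,e,E,G,C], logical=[C,H,B,p,D,e,E,G]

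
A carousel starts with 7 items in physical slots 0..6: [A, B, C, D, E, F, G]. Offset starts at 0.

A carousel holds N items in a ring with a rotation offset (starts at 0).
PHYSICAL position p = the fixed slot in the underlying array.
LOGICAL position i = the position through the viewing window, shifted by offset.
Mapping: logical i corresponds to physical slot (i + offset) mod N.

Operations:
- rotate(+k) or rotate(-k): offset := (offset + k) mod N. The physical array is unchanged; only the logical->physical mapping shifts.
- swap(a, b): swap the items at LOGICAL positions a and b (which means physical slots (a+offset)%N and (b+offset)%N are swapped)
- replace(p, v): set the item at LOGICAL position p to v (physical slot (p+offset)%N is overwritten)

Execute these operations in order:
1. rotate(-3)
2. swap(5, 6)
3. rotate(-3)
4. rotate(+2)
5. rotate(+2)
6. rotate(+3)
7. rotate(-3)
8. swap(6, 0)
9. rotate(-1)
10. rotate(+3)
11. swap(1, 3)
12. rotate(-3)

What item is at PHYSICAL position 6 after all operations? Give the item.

After op 1 (rotate(-3)): offset=4, physical=[A,B,C,D,E,F,G], logical=[E,F,G,A,B,C,D]
After op 2 (swap(5, 6)): offset=4, physical=[A,B,D,C,E,F,G], logical=[E,F,G,A,B,D,C]
After op 3 (rotate(-3)): offset=1, physical=[A,B,D,C,E,F,G], logical=[B,D,C,E,F,G,A]
After op 4 (rotate(+2)): offset=3, physical=[A,B,D,C,E,F,G], logical=[C,E,F,G,A,B,D]
After op 5 (rotate(+2)): offset=5, physical=[A,B,D,C,E,F,G], logical=[F,G,A,B,D,C,E]
After op 6 (rotate(+3)): offset=1, physical=[A,B,D,C,E,F,G], logical=[B,D,C,E,F,G,A]
After op 7 (rotate(-3)): offset=5, physical=[A,B,D,C,E,F,G], logical=[F,G,A,B,D,C,E]
After op 8 (swap(6, 0)): offset=5, physical=[A,B,D,C,F,E,G], logical=[E,G,A,B,D,C,F]
After op 9 (rotate(-1)): offset=4, physical=[A,B,D,C,F,E,G], logical=[F,E,G,A,B,D,C]
After op 10 (rotate(+3)): offset=0, physical=[A,B,D,C,F,E,G], logical=[A,B,D,C,F,E,G]
After op 11 (swap(1, 3)): offset=0, physical=[A,C,D,B,F,E,G], logical=[A,C,D,B,F,E,G]
After op 12 (rotate(-3)): offset=4, physical=[A,C,D,B,F,E,G], logical=[F,E,G,A,C,D,B]

Answer: G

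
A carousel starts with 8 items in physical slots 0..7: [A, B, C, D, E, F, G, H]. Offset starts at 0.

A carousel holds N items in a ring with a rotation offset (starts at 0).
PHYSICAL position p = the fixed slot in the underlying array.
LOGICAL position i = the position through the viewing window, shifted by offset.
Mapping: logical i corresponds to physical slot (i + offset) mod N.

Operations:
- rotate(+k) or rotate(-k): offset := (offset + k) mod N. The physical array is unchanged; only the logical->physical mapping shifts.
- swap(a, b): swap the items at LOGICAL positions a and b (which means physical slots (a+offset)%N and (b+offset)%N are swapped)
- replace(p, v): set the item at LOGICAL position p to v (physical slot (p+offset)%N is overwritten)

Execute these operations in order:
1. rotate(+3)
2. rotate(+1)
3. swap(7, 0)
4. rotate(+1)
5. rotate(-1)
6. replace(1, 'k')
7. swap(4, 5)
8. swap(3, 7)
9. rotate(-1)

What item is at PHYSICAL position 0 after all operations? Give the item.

After op 1 (rotate(+3)): offset=3, physical=[A,B,C,D,E,F,G,H], logical=[D,E,F,G,H,A,B,C]
After op 2 (rotate(+1)): offset=4, physical=[A,B,C,D,E,F,G,H], logical=[E,F,G,H,A,B,C,D]
After op 3 (swap(7, 0)): offset=4, physical=[A,B,C,E,D,F,G,H], logical=[D,F,G,H,A,B,C,E]
After op 4 (rotate(+1)): offset=5, physical=[A,B,C,E,D,F,G,H], logical=[F,G,H,A,B,C,E,D]
After op 5 (rotate(-1)): offset=4, physical=[A,B,C,E,D,F,G,H], logical=[D,F,G,H,A,B,C,E]
After op 6 (replace(1, 'k')): offset=4, physical=[A,B,C,E,D,k,G,H], logical=[D,k,G,H,A,B,C,E]
After op 7 (swap(4, 5)): offset=4, physical=[B,A,C,E,D,k,G,H], logical=[D,k,G,H,B,A,C,E]
After op 8 (swap(3, 7)): offset=4, physical=[B,A,C,H,D,k,G,E], logical=[D,k,G,E,B,A,C,H]
After op 9 (rotate(-1)): offset=3, physical=[B,A,C,H,D,k,G,E], logical=[H,D,k,G,E,B,A,C]

Answer: B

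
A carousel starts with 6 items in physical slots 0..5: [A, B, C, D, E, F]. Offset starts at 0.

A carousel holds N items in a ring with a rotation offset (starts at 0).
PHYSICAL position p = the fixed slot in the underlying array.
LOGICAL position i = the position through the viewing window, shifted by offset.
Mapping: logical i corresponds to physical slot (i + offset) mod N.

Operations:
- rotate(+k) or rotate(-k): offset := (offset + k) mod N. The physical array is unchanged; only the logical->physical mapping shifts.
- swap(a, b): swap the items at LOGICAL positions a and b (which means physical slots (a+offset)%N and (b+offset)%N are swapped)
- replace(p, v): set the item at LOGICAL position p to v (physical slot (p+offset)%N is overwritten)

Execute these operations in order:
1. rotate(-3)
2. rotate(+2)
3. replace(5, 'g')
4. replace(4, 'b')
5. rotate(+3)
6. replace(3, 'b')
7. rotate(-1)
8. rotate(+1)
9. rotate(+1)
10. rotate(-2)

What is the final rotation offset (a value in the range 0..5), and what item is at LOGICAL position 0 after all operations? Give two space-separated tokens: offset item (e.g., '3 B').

After op 1 (rotate(-3)): offset=3, physical=[A,B,C,D,E,F], logical=[D,E,F,A,B,C]
After op 2 (rotate(+2)): offset=5, physical=[A,B,C,D,E,F], logical=[F,A,B,C,D,E]
After op 3 (replace(5, 'g')): offset=5, physical=[A,B,C,D,g,F], logical=[F,A,B,C,D,g]
After op 4 (replace(4, 'b')): offset=5, physical=[A,B,C,b,g,F], logical=[F,A,B,C,b,g]
After op 5 (rotate(+3)): offset=2, physical=[A,B,C,b,g,F], logical=[C,b,g,F,A,B]
After op 6 (replace(3, 'b')): offset=2, physical=[A,B,C,b,g,b], logical=[C,b,g,b,A,B]
After op 7 (rotate(-1)): offset=1, physical=[A,B,C,b,g,b], logical=[B,C,b,g,b,A]
After op 8 (rotate(+1)): offset=2, physical=[A,B,C,b,g,b], logical=[C,b,g,b,A,B]
After op 9 (rotate(+1)): offset=3, physical=[A,B,C,b,g,b], logical=[b,g,b,A,B,C]
After op 10 (rotate(-2)): offset=1, physical=[A,B,C,b,g,b], logical=[B,C,b,g,b,A]

Answer: 1 B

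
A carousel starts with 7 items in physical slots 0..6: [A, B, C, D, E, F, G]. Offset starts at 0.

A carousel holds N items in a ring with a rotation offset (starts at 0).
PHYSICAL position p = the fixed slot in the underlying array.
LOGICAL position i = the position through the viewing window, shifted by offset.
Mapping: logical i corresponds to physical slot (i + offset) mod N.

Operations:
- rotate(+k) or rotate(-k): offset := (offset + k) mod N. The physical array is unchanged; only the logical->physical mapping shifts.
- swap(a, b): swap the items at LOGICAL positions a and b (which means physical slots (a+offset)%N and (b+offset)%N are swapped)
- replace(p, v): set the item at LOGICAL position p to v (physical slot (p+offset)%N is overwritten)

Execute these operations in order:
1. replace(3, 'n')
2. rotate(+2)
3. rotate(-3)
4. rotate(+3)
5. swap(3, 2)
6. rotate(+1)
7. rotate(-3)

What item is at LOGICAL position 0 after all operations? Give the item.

Answer: A

Derivation:
After op 1 (replace(3, 'n')): offset=0, physical=[A,B,C,n,E,F,G], logical=[A,B,C,n,E,F,G]
After op 2 (rotate(+2)): offset=2, physical=[A,B,C,n,E,F,G], logical=[C,n,E,F,G,A,B]
After op 3 (rotate(-3)): offset=6, physical=[A,B,C,n,E,F,G], logical=[G,A,B,C,n,E,F]
After op 4 (rotate(+3)): offset=2, physical=[A,B,C,n,E,F,G], logical=[C,n,E,F,G,A,B]
After op 5 (swap(3, 2)): offset=2, physical=[A,B,C,n,F,E,G], logical=[C,n,F,E,G,A,B]
After op 6 (rotate(+1)): offset=3, physical=[A,B,C,n,F,E,G], logical=[n,F,E,G,A,B,C]
After op 7 (rotate(-3)): offset=0, physical=[A,B,C,n,F,E,G], logical=[A,B,C,n,F,E,G]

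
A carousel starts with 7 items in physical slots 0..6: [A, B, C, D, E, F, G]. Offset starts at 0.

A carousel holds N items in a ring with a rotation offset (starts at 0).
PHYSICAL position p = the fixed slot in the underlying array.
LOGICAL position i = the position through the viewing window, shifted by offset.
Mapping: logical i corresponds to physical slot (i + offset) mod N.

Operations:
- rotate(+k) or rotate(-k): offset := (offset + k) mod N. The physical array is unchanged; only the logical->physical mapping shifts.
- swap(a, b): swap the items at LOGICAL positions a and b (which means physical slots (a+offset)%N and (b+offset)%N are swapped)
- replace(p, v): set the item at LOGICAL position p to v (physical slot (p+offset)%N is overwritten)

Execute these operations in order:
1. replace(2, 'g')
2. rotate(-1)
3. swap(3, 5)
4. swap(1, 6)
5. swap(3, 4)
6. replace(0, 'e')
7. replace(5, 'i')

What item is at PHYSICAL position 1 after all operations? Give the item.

Answer: B

Derivation:
After op 1 (replace(2, 'g')): offset=0, physical=[A,B,g,D,E,F,G], logical=[A,B,g,D,E,F,G]
After op 2 (rotate(-1)): offset=6, physical=[A,B,g,D,E,F,G], logical=[G,A,B,g,D,E,F]
After op 3 (swap(3, 5)): offset=6, physical=[A,B,E,D,g,F,G], logical=[G,A,B,E,D,g,F]
After op 4 (swap(1, 6)): offset=6, physical=[F,B,E,D,g,A,G], logical=[G,F,B,E,D,g,A]
After op 5 (swap(3, 4)): offset=6, physical=[F,B,D,E,g,A,G], logical=[G,F,B,D,E,g,A]
After op 6 (replace(0, 'e')): offset=6, physical=[F,B,D,E,g,A,e], logical=[e,F,B,D,E,g,A]
After op 7 (replace(5, 'i')): offset=6, physical=[F,B,D,E,i,A,e], logical=[e,F,B,D,E,i,A]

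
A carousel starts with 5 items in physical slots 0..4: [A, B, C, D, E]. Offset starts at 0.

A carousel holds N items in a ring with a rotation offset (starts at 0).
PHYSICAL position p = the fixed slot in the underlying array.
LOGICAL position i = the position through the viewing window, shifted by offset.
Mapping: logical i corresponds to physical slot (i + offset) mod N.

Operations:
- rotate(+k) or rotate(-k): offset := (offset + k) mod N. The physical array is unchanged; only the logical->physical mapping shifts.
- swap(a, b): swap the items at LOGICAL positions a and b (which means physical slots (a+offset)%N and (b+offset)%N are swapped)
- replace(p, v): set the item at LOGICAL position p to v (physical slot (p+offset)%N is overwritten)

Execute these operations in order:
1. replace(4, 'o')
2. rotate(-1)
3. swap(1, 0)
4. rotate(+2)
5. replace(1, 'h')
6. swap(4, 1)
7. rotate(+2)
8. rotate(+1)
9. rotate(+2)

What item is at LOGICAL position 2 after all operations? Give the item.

Answer: D

Derivation:
After op 1 (replace(4, 'o')): offset=0, physical=[A,B,C,D,o], logical=[A,B,C,D,o]
After op 2 (rotate(-1)): offset=4, physical=[A,B,C,D,o], logical=[o,A,B,C,D]
After op 3 (swap(1, 0)): offset=4, physical=[o,B,C,D,A], logical=[A,o,B,C,D]
After op 4 (rotate(+2)): offset=1, physical=[o,B,C,D,A], logical=[B,C,D,A,o]
After op 5 (replace(1, 'h')): offset=1, physical=[o,B,h,D,A], logical=[B,h,D,A,o]
After op 6 (swap(4, 1)): offset=1, physical=[h,B,o,D,A], logical=[B,o,D,A,h]
After op 7 (rotate(+2)): offset=3, physical=[h,B,o,D,A], logical=[D,A,h,B,o]
After op 8 (rotate(+1)): offset=4, physical=[h,B,o,D,A], logical=[A,h,B,o,D]
After op 9 (rotate(+2)): offset=1, physical=[h,B,o,D,A], logical=[B,o,D,A,h]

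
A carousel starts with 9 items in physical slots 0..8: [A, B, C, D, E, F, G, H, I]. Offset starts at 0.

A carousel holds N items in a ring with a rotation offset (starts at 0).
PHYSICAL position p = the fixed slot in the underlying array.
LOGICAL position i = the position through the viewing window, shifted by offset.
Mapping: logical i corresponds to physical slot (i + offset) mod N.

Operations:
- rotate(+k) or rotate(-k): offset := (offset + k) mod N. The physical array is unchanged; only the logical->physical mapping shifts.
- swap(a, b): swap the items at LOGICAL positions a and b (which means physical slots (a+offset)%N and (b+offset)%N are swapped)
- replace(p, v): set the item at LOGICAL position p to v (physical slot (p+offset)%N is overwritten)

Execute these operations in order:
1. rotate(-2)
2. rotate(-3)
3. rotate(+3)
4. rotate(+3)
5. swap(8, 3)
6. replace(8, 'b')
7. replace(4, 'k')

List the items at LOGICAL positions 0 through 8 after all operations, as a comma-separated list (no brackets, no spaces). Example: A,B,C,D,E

After op 1 (rotate(-2)): offset=7, physical=[A,B,C,D,E,F,G,H,I], logical=[H,I,A,B,C,D,E,F,G]
After op 2 (rotate(-3)): offset=4, physical=[A,B,C,D,E,F,G,H,I], logical=[E,F,G,H,I,A,B,C,D]
After op 3 (rotate(+3)): offset=7, physical=[A,B,C,D,E,F,G,H,I], logical=[H,I,A,B,C,D,E,F,G]
After op 4 (rotate(+3)): offset=1, physical=[A,B,C,D,E,F,G,H,I], logical=[B,C,D,E,F,G,H,I,A]
After op 5 (swap(8, 3)): offset=1, physical=[E,B,C,D,A,F,G,H,I], logical=[B,C,D,A,F,G,H,I,E]
After op 6 (replace(8, 'b')): offset=1, physical=[b,B,C,D,A,F,G,H,I], logical=[B,C,D,A,F,G,H,I,b]
After op 7 (replace(4, 'k')): offset=1, physical=[b,B,C,D,A,k,G,H,I], logical=[B,C,D,A,k,G,H,I,b]

Answer: B,C,D,A,k,G,H,I,b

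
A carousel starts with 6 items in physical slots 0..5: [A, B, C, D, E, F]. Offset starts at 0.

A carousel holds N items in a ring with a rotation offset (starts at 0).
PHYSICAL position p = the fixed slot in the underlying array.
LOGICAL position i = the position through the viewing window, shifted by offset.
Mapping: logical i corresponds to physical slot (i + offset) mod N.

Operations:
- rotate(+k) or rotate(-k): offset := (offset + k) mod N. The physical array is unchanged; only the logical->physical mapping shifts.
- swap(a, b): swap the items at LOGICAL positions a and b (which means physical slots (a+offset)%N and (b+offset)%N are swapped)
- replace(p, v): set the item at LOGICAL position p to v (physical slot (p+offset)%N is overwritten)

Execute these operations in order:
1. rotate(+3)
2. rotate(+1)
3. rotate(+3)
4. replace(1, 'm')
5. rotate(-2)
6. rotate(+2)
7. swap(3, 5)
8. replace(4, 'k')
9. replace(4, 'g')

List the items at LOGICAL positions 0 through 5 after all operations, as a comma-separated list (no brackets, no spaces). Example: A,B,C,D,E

After op 1 (rotate(+3)): offset=3, physical=[A,B,C,D,E,F], logical=[D,E,F,A,B,C]
After op 2 (rotate(+1)): offset=4, physical=[A,B,C,D,E,F], logical=[E,F,A,B,C,D]
After op 3 (rotate(+3)): offset=1, physical=[A,B,C,D,E,F], logical=[B,C,D,E,F,A]
After op 4 (replace(1, 'm')): offset=1, physical=[A,B,m,D,E,F], logical=[B,m,D,E,F,A]
After op 5 (rotate(-2)): offset=5, physical=[A,B,m,D,E,F], logical=[F,A,B,m,D,E]
After op 6 (rotate(+2)): offset=1, physical=[A,B,m,D,E,F], logical=[B,m,D,E,F,A]
After op 7 (swap(3, 5)): offset=1, physical=[E,B,m,D,A,F], logical=[B,m,D,A,F,E]
After op 8 (replace(4, 'k')): offset=1, physical=[E,B,m,D,A,k], logical=[B,m,D,A,k,E]
After op 9 (replace(4, 'g')): offset=1, physical=[E,B,m,D,A,g], logical=[B,m,D,A,g,E]

Answer: B,m,D,A,g,E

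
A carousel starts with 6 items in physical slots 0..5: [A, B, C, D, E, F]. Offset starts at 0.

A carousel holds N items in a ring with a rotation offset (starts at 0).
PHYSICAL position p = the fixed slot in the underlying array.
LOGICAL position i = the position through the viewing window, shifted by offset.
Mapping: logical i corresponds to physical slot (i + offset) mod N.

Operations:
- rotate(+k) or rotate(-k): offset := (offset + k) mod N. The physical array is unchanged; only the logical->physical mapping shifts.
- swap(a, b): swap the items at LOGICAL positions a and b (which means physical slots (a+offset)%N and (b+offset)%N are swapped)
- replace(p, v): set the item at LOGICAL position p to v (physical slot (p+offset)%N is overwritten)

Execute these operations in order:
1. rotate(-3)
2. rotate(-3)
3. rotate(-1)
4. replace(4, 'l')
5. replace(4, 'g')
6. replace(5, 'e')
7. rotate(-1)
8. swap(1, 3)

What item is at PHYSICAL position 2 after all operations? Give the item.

Answer: C

Derivation:
After op 1 (rotate(-3)): offset=3, physical=[A,B,C,D,E,F], logical=[D,E,F,A,B,C]
After op 2 (rotate(-3)): offset=0, physical=[A,B,C,D,E,F], logical=[A,B,C,D,E,F]
After op 3 (rotate(-1)): offset=5, physical=[A,B,C,D,E,F], logical=[F,A,B,C,D,E]
After op 4 (replace(4, 'l')): offset=5, physical=[A,B,C,l,E,F], logical=[F,A,B,C,l,E]
After op 5 (replace(4, 'g')): offset=5, physical=[A,B,C,g,E,F], logical=[F,A,B,C,g,E]
After op 6 (replace(5, 'e')): offset=5, physical=[A,B,C,g,e,F], logical=[F,A,B,C,g,e]
After op 7 (rotate(-1)): offset=4, physical=[A,B,C,g,e,F], logical=[e,F,A,B,C,g]
After op 8 (swap(1, 3)): offset=4, physical=[A,F,C,g,e,B], logical=[e,B,A,F,C,g]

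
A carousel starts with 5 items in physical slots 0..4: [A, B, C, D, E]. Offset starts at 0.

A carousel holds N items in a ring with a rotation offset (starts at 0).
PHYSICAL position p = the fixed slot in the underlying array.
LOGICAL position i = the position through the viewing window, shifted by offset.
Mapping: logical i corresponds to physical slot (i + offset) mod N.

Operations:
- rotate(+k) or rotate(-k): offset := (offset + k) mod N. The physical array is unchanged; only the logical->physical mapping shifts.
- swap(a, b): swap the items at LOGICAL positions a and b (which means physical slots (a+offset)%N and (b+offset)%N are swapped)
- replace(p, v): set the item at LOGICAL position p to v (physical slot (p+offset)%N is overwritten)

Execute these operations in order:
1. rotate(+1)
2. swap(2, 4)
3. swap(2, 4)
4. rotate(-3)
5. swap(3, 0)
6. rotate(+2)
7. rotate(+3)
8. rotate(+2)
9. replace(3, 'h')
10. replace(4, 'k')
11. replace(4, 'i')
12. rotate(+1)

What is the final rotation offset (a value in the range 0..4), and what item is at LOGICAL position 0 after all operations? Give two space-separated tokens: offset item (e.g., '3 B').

Answer: 1 D

Derivation:
After op 1 (rotate(+1)): offset=1, physical=[A,B,C,D,E], logical=[B,C,D,E,A]
After op 2 (swap(2, 4)): offset=1, physical=[D,B,C,A,E], logical=[B,C,A,E,D]
After op 3 (swap(2, 4)): offset=1, physical=[A,B,C,D,E], logical=[B,C,D,E,A]
After op 4 (rotate(-3)): offset=3, physical=[A,B,C,D,E], logical=[D,E,A,B,C]
After op 5 (swap(3, 0)): offset=3, physical=[A,D,C,B,E], logical=[B,E,A,D,C]
After op 6 (rotate(+2)): offset=0, physical=[A,D,C,B,E], logical=[A,D,C,B,E]
After op 7 (rotate(+3)): offset=3, physical=[A,D,C,B,E], logical=[B,E,A,D,C]
After op 8 (rotate(+2)): offset=0, physical=[A,D,C,B,E], logical=[A,D,C,B,E]
After op 9 (replace(3, 'h')): offset=0, physical=[A,D,C,h,E], logical=[A,D,C,h,E]
After op 10 (replace(4, 'k')): offset=0, physical=[A,D,C,h,k], logical=[A,D,C,h,k]
After op 11 (replace(4, 'i')): offset=0, physical=[A,D,C,h,i], logical=[A,D,C,h,i]
After op 12 (rotate(+1)): offset=1, physical=[A,D,C,h,i], logical=[D,C,h,i,A]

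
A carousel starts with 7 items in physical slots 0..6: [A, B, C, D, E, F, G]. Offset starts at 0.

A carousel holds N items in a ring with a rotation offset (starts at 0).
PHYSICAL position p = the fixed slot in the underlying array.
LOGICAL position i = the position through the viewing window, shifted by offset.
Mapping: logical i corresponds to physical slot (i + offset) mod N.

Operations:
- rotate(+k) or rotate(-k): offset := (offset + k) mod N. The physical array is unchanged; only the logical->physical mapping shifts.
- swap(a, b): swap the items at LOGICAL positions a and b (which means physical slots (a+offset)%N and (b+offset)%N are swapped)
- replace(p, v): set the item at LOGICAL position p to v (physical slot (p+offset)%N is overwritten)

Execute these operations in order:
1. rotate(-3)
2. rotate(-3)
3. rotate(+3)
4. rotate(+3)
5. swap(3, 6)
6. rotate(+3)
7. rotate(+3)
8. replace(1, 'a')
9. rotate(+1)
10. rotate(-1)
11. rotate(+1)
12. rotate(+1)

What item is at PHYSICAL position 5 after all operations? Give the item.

Answer: F

Derivation:
After op 1 (rotate(-3)): offset=4, physical=[A,B,C,D,E,F,G], logical=[E,F,G,A,B,C,D]
After op 2 (rotate(-3)): offset=1, physical=[A,B,C,D,E,F,G], logical=[B,C,D,E,F,G,A]
After op 3 (rotate(+3)): offset=4, physical=[A,B,C,D,E,F,G], logical=[E,F,G,A,B,C,D]
After op 4 (rotate(+3)): offset=0, physical=[A,B,C,D,E,F,G], logical=[A,B,C,D,E,F,G]
After op 5 (swap(3, 6)): offset=0, physical=[A,B,C,G,E,F,D], logical=[A,B,C,G,E,F,D]
After op 6 (rotate(+3)): offset=3, physical=[A,B,C,G,E,F,D], logical=[G,E,F,D,A,B,C]
After op 7 (rotate(+3)): offset=6, physical=[A,B,C,G,E,F,D], logical=[D,A,B,C,G,E,F]
After op 8 (replace(1, 'a')): offset=6, physical=[a,B,C,G,E,F,D], logical=[D,a,B,C,G,E,F]
After op 9 (rotate(+1)): offset=0, physical=[a,B,C,G,E,F,D], logical=[a,B,C,G,E,F,D]
After op 10 (rotate(-1)): offset=6, physical=[a,B,C,G,E,F,D], logical=[D,a,B,C,G,E,F]
After op 11 (rotate(+1)): offset=0, physical=[a,B,C,G,E,F,D], logical=[a,B,C,G,E,F,D]
After op 12 (rotate(+1)): offset=1, physical=[a,B,C,G,E,F,D], logical=[B,C,G,E,F,D,a]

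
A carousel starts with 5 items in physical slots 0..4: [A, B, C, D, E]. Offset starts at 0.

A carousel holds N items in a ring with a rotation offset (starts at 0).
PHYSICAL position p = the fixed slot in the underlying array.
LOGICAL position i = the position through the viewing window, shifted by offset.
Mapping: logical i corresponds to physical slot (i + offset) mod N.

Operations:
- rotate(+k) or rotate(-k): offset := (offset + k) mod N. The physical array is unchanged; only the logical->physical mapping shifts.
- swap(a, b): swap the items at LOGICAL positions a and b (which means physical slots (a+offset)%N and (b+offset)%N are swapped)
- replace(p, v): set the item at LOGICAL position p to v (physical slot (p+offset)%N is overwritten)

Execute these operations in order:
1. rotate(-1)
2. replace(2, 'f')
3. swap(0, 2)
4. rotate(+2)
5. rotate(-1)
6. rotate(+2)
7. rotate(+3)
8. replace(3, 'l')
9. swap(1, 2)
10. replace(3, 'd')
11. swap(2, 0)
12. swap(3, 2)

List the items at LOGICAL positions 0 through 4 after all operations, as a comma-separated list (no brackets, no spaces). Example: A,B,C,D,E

After op 1 (rotate(-1)): offset=4, physical=[A,B,C,D,E], logical=[E,A,B,C,D]
After op 2 (replace(2, 'f')): offset=4, physical=[A,f,C,D,E], logical=[E,A,f,C,D]
After op 3 (swap(0, 2)): offset=4, physical=[A,E,C,D,f], logical=[f,A,E,C,D]
After op 4 (rotate(+2)): offset=1, physical=[A,E,C,D,f], logical=[E,C,D,f,A]
After op 5 (rotate(-1)): offset=0, physical=[A,E,C,D,f], logical=[A,E,C,D,f]
After op 6 (rotate(+2)): offset=2, physical=[A,E,C,D,f], logical=[C,D,f,A,E]
After op 7 (rotate(+3)): offset=0, physical=[A,E,C,D,f], logical=[A,E,C,D,f]
After op 8 (replace(3, 'l')): offset=0, physical=[A,E,C,l,f], logical=[A,E,C,l,f]
After op 9 (swap(1, 2)): offset=0, physical=[A,C,E,l,f], logical=[A,C,E,l,f]
After op 10 (replace(3, 'd')): offset=0, physical=[A,C,E,d,f], logical=[A,C,E,d,f]
After op 11 (swap(2, 0)): offset=0, physical=[E,C,A,d,f], logical=[E,C,A,d,f]
After op 12 (swap(3, 2)): offset=0, physical=[E,C,d,A,f], logical=[E,C,d,A,f]

Answer: E,C,d,A,f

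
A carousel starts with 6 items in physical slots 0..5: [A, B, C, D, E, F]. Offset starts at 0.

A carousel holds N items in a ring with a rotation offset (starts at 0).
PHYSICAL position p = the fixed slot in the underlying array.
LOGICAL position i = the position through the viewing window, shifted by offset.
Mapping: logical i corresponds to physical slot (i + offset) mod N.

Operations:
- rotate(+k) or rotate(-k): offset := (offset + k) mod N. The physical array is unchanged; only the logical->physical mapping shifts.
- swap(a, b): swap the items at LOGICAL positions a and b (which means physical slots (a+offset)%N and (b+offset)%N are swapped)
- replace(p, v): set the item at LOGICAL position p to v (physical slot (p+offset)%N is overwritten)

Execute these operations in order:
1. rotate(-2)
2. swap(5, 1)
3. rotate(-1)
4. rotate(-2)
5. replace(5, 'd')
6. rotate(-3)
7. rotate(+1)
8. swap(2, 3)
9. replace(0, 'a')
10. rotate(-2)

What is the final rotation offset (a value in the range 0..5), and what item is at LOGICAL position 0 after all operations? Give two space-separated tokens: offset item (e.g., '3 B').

Answer: 3 F

Derivation:
After op 1 (rotate(-2)): offset=4, physical=[A,B,C,D,E,F], logical=[E,F,A,B,C,D]
After op 2 (swap(5, 1)): offset=4, physical=[A,B,C,F,E,D], logical=[E,D,A,B,C,F]
After op 3 (rotate(-1)): offset=3, physical=[A,B,C,F,E,D], logical=[F,E,D,A,B,C]
After op 4 (rotate(-2)): offset=1, physical=[A,B,C,F,E,D], logical=[B,C,F,E,D,A]
After op 5 (replace(5, 'd')): offset=1, physical=[d,B,C,F,E,D], logical=[B,C,F,E,D,d]
After op 6 (rotate(-3)): offset=4, physical=[d,B,C,F,E,D], logical=[E,D,d,B,C,F]
After op 7 (rotate(+1)): offset=5, physical=[d,B,C,F,E,D], logical=[D,d,B,C,F,E]
After op 8 (swap(2, 3)): offset=5, physical=[d,C,B,F,E,D], logical=[D,d,C,B,F,E]
After op 9 (replace(0, 'a')): offset=5, physical=[d,C,B,F,E,a], logical=[a,d,C,B,F,E]
After op 10 (rotate(-2)): offset=3, physical=[d,C,B,F,E,a], logical=[F,E,a,d,C,B]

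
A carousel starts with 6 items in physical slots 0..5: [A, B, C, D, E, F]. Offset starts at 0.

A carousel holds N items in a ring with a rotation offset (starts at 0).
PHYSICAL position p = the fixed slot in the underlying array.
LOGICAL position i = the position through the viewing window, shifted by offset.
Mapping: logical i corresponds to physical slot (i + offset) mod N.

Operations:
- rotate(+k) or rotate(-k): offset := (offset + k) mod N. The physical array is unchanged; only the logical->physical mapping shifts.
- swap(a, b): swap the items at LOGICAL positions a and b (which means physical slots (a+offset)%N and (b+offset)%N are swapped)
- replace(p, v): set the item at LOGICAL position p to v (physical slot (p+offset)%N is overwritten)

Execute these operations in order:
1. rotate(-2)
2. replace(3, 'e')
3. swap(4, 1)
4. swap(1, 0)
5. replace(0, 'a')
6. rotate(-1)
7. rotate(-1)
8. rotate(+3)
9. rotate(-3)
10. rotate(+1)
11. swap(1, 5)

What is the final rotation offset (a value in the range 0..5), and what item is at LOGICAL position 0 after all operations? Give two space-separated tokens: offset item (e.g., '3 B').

Answer: 3 D

Derivation:
After op 1 (rotate(-2)): offset=4, physical=[A,B,C,D,E,F], logical=[E,F,A,B,C,D]
After op 2 (replace(3, 'e')): offset=4, physical=[A,e,C,D,E,F], logical=[E,F,A,e,C,D]
After op 3 (swap(4, 1)): offset=4, physical=[A,e,F,D,E,C], logical=[E,C,A,e,F,D]
After op 4 (swap(1, 0)): offset=4, physical=[A,e,F,D,C,E], logical=[C,E,A,e,F,D]
After op 5 (replace(0, 'a')): offset=4, physical=[A,e,F,D,a,E], logical=[a,E,A,e,F,D]
After op 6 (rotate(-1)): offset=3, physical=[A,e,F,D,a,E], logical=[D,a,E,A,e,F]
After op 7 (rotate(-1)): offset=2, physical=[A,e,F,D,a,E], logical=[F,D,a,E,A,e]
After op 8 (rotate(+3)): offset=5, physical=[A,e,F,D,a,E], logical=[E,A,e,F,D,a]
After op 9 (rotate(-3)): offset=2, physical=[A,e,F,D,a,E], logical=[F,D,a,E,A,e]
After op 10 (rotate(+1)): offset=3, physical=[A,e,F,D,a,E], logical=[D,a,E,A,e,F]
After op 11 (swap(1, 5)): offset=3, physical=[A,e,a,D,F,E], logical=[D,F,E,A,e,a]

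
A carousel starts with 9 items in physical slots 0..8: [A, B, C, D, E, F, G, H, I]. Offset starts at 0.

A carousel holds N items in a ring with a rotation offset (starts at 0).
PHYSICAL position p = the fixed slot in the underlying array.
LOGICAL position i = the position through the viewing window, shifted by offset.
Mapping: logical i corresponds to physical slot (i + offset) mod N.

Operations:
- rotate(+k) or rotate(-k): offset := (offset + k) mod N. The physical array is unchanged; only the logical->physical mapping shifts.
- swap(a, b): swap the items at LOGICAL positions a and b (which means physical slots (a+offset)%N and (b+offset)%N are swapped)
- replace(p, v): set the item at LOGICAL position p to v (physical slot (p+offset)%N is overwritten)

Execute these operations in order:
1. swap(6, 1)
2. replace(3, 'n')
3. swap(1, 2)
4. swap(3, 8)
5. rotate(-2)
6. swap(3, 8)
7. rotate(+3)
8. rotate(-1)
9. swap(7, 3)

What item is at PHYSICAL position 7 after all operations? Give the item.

Answer: I

Derivation:
After op 1 (swap(6, 1)): offset=0, physical=[A,G,C,D,E,F,B,H,I], logical=[A,G,C,D,E,F,B,H,I]
After op 2 (replace(3, 'n')): offset=0, physical=[A,G,C,n,E,F,B,H,I], logical=[A,G,C,n,E,F,B,H,I]
After op 3 (swap(1, 2)): offset=0, physical=[A,C,G,n,E,F,B,H,I], logical=[A,C,G,n,E,F,B,H,I]
After op 4 (swap(3, 8)): offset=0, physical=[A,C,G,I,E,F,B,H,n], logical=[A,C,G,I,E,F,B,H,n]
After op 5 (rotate(-2)): offset=7, physical=[A,C,G,I,E,F,B,H,n], logical=[H,n,A,C,G,I,E,F,B]
After op 6 (swap(3, 8)): offset=7, physical=[A,B,G,I,E,F,C,H,n], logical=[H,n,A,B,G,I,E,F,C]
After op 7 (rotate(+3)): offset=1, physical=[A,B,G,I,E,F,C,H,n], logical=[B,G,I,E,F,C,H,n,A]
After op 8 (rotate(-1)): offset=0, physical=[A,B,G,I,E,F,C,H,n], logical=[A,B,G,I,E,F,C,H,n]
After op 9 (swap(7, 3)): offset=0, physical=[A,B,G,H,E,F,C,I,n], logical=[A,B,G,H,E,F,C,I,n]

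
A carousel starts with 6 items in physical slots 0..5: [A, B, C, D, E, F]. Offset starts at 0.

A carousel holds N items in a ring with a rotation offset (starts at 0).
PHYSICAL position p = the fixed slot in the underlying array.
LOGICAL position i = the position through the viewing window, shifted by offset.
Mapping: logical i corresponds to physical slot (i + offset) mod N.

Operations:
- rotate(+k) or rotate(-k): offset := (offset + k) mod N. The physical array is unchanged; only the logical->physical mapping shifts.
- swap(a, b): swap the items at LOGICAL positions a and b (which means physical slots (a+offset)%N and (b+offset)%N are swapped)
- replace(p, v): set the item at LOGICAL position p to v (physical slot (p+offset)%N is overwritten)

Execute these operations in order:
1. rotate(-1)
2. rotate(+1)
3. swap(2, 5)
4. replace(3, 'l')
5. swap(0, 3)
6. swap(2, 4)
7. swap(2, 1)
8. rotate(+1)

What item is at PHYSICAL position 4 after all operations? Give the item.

Answer: F

Derivation:
After op 1 (rotate(-1)): offset=5, physical=[A,B,C,D,E,F], logical=[F,A,B,C,D,E]
After op 2 (rotate(+1)): offset=0, physical=[A,B,C,D,E,F], logical=[A,B,C,D,E,F]
After op 3 (swap(2, 5)): offset=0, physical=[A,B,F,D,E,C], logical=[A,B,F,D,E,C]
After op 4 (replace(3, 'l')): offset=0, physical=[A,B,F,l,E,C], logical=[A,B,F,l,E,C]
After op 5 (swap(0, 3)): offset=0, physical=[l,B,F,A,E,C], logical=[l,B,F,A,E,C]
After op 6 (swap(2, 4)): offset=0, physical=[l,B,E,A,F,C], logical=[l,B,E,A,F,C]
After op 7 (swap(2, 1)): offset=0, physical=[l,E,B,A,F,C], logical=[l,E,B,A,F,C]
After op 8 (rotate(+1)): offset=1, physical=[l,E,B,A,F,C], logical=[E,B,A,F,C,l]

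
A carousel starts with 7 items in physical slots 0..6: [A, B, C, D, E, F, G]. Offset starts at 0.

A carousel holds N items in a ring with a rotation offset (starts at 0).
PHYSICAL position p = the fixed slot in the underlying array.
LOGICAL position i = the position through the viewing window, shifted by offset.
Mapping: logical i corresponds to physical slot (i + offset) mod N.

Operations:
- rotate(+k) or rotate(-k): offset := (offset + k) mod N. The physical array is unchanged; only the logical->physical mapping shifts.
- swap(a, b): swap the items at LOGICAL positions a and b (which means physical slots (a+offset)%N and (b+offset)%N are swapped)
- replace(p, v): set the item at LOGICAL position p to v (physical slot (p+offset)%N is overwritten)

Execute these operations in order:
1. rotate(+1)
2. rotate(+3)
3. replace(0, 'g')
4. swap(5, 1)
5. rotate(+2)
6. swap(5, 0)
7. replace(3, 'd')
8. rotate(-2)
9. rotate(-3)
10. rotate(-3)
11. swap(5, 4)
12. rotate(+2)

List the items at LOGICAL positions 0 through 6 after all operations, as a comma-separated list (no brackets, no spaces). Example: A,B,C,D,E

Answer: A,B,D,d,G,C,g

Derivation:
After op 1 (rotate(+1)): offset=1, physical=[A,B,C,D,E,F,G], logical=[B,C,D,E,F,G,A]
After op 2 (rotate(+3)): offset=4, physical=[A,B,C,D,E,F,G], logical=[E,F,G,A,B,C,D]
After op 3 (replace(0, 'g')): offset=4, physical=[A,B,C,D,g,F,G], logical=[g,F,G,A,B,C,D]
After op 4 (swap(5, 1)): offset=4, physical=[A,B,F,D,g,C,G], logical=[g,C,G,A,B,F,D]
After op 5 (rotate(+2)): offset=6, physical=[A,B,F,D,g,C,G], logical=[G,A,B,F,D,g,C]
After op 6 (swap(5, 0)): offset=6, physical=[A,B,F,D,G,C,g], logical=[g,A,B,F,D,G,C]
After op 7 (replace(3, 'd')): offset=6, physical=[A,B,d,D,G,C,g], logical=[g,A,B,d,D,G,C]
After op 8 (rotate(-2)): offset=4, physical=[A,B,d,D,G,C,g], logical=[G,C,g,A,B,d,D]
After op 9 (rotate(-3)): offset=1, physical=[A,B,d,D,G,C,g], logical=[B,d,D,G,C,g,A]
After op 10 (rotate(-3)): offset=5, physical=[A,B,d,D,G,C,g], logical=[C,g,A,B,d,D,G]
After op 11 (swap(5, 4)): offset=5, physical=[A,B,D,d,G,C,g], logical=[C,g,A,B,D,d,G]
After op 12 (rotate(+2)): offset=0, physical=[A,B,D,d,G,C,g], logical=[A,B,D,d,G,C,g]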